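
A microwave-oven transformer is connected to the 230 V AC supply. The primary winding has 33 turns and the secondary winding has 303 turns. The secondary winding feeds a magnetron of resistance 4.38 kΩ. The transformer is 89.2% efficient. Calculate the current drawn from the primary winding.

V_s = 230 × 303/33 = 2111.8 V.
I_s = V_s/R = 2111.8/4380 = 0.48215 A.
P_out = V_s I_s = 2111.8 × 0.48215 = 1018.2 W.
P_in = P_out/η = 1018.2/0.892 = 1141.5 W.
I_p = P_in/V_p = 1141.5/230 = 4.96 A.

I_p ≈ 4.96 A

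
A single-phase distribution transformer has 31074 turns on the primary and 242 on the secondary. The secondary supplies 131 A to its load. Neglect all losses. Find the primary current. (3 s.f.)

For an ideal transformer I_p/I_s = N_s/N_p, so I_p = 131 × 242/31074 = 1.02 A.

I_p ≈ 1.02 A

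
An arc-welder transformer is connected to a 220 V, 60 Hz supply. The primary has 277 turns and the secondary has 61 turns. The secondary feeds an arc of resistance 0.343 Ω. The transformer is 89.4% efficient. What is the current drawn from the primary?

I_p ≈ 34.8 A

V_s = 220 × 61/277 = 48.448 V.
I_s = V_s/R = 48.448/0.343 = 141.25 A.
P_out = V_s I_s = 48.448 × 141.25 = 6843.1 W.
P_in = P_out/η = 6843.1/0.894 = 7654.4 W.
I_p = P_in/V_p = 7654.4/220 = 34.8 A.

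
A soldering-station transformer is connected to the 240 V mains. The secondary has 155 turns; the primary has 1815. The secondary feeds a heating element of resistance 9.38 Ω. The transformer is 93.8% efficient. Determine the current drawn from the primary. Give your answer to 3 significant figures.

I_p ≈ 0.199 A

V_s = 240 × 155/1815 = 20.496 V.
I_s = V_s/R = 20.496/9.38 = 2.1851 A.
P_out = V_s I_s = 20.496 × 2.1851 = 44.785 W.
P_in = P_out/η = 44.785/0.938 = 47.745 W.
I_p = P_in/V_p = 47.745/240 = 0.199 A.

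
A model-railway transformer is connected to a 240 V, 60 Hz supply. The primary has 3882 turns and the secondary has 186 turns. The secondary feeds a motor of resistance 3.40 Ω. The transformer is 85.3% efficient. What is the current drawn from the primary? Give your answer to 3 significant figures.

V_s = 240 × 186/3882 = 11.499 V.
I_s = V_s/R = 11.499/3.40 = 3.3821 A.
P_out = V_s I_s = 11.499 × 3.3821 = 38.892 W.
P_in = P_out/η = 38.892/0.853 = 45.594 W.
I_p = P_in/V_p = 45.594/240 = 0.190 A.

I_p ≈ 0.190 A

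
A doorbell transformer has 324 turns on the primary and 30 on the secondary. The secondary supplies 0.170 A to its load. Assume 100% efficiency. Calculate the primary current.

I_p ≈ 0.0157 A

For an ideal transformer I_p/I_s = N_s/N_p, so I_p = 0.170 × 30/324 = 0.0157 A.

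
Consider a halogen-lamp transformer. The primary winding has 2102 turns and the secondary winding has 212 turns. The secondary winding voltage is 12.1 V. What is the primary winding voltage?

V_p ≈ 120 V

V_p/V_s = N_p/N_s, so V_p = 12.1 × 2102/212 = 120 V.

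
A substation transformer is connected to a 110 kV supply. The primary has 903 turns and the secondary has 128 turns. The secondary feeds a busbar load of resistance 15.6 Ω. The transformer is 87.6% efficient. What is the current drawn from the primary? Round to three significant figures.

I_p ≈ 162 A

V_s = 110000 × 128/903 = 15592 V.
I_s = V_s/R = 15592/15.6 = 999.52 A.
P_out = V_s I_s = 15592 × 999.52 = 1.5585×10^7 W.
P_in = P_out/η = 1.5585×10^7/0.876 = 1.7791×10^7 W.
I_p = P_in/V_p = 1.7791×10^7/110000 = 162 A.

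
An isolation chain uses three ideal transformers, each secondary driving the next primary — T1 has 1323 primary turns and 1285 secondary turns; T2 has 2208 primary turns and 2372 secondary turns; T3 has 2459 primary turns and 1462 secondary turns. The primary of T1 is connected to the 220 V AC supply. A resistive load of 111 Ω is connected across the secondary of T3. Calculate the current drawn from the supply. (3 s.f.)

I_supply ≈ 0.763 A

After T1: V = 220.00 × 1285/1323 = 213.68 V.
After T2: V = 213.68 × 2372/2208 = 229.55 V.
After T3: V = 229.55 × 1462/2459 = 136.48 V.
I_load = 136.48/111 = 1.2296 A, so P_out = 136.48 × 1.2296 = 167.81 W.
All ideal ⇒ P_in = P_out, so I_supply = 167.81/220 = 0.763 A.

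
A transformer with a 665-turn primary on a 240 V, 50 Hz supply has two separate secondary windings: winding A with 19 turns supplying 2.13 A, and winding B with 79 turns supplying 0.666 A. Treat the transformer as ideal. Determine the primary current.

V_A = 240 × 19/665 = 6.8571 V; V_B = 240 × 79/665 = 28.511 V.
P_out = V_A I_A + V_B I_B = 6.8571×2.13 + 28.511×0.666 = 14.606 + 18.989 = 33.594 W.
Ideal ⇒ P_in = P_out, so I_p = P_out/V_p = 33.594/240 = 0.140 A.

I_p ≈ 0.140 A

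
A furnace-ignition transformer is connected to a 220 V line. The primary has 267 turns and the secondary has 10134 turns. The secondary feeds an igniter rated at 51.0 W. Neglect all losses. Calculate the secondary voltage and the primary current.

V_s ≈ 8350 V, I_p ≈ 0.232 A

V_s = V_p × N_s/N_p = 220 × 10134/267 = 8350.1 V.
I_s = P/V_s = 51.0/8350.1 = 0.0061077 A.
I_p = I_s × N_s/N_p = 0.0061077 × 10134/267 = 0.232 A.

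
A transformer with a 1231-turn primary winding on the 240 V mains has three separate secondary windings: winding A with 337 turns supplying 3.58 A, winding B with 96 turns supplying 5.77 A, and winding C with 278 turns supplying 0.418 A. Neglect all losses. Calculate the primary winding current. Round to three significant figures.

I_p ≈ 1.52 A

V_A = 240 × 337/1231 = 65.703 V; V_B = 240 × 96/1231 = 18.716 V; V_C = 240 × 278/1231 = 54.200 V.
P_out = V_A I_A + V_B I_B + V_C I_C = 65.703×3.58 + 18.716×5.77 + 54.200×0.418 = 235.22 + 107.99 + 22.656 = 365.87 W.
Ideal ⇒ P_in = P_out, so I_p = P_out/V_p = 365.87/240 = 1.52 A.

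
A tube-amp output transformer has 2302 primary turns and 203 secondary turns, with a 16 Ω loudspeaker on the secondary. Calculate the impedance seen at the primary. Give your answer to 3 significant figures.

Z_p = (N_p/N_s)² × Z_s = (2302/203)² × 16 = 2060 Ω.

Z_p ≈ 2060 Ω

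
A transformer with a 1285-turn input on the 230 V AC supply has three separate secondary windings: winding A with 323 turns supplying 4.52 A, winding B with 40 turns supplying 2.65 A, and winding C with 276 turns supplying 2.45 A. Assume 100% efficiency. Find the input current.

V_A = 230 × 323/1285 = 57.813 V; V_B = 230 × 40/1285 = 7.1595 V; V_C = 230 × 276/1285 = 49.401 V.
P_out = V_A I_A + V_B I_B + V_C I_C = 57.813×4.52 + 7.1595×2.65 + 49.401×2.45 = 261.32 + 18.973 + 121.03 = 401.32 W.
Ideal ⇒ P_in = P_out, so I_in = P_out/V_in = 401.32/230 = 1.74 A.

I_in ≈ 1.74 A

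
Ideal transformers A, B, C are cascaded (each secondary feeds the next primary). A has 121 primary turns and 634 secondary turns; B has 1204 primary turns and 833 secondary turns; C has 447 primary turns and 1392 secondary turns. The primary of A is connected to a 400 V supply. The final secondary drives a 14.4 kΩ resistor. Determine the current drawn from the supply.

I_supply ≈ 3.54 A

Secondary of A: V = 400.00 × 634/121 = 2095.9 V.
Secondary of B: V = 2095.9 × 833/1204 = 1450.0 V.
Secondary of C: V = 1450.0 × 1392/447 = 4515.6 V.
I_load = 4515.6/14400 = 0.31358 A, so P_out = 4515.6 × 0.31358 = 1416.0 W.
All ideal ⇒ P_in = P_out, so I_supply = 1416.0/400 = 3.54 A.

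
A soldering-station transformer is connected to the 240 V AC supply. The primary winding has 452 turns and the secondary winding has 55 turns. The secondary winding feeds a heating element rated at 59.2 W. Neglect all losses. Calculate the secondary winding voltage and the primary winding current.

V_s ≈ 29.2 V, I_p ≈ 0.247 A

V_s = V_p × N_s/N_p = 240 × 55/452 = 29.204 V.
I_s = P/V_s = 59.2/29.204 = 2.0272 A.
I_p = I_s × N_s/N_p = 2.0272 × 55/452 = 0.247 A.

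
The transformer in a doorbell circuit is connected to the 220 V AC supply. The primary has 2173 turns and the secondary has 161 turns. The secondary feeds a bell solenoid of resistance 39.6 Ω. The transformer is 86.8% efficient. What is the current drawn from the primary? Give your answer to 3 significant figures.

V_s = 220 × 161/2173 = 16.300 V.
I_s = V_s/R = 16.300/39.6 = 0.41162 A.
P_out = V_s I_s = 16.300 × 0.41162 = 6.7094 W.
P_in = P_out/η = 6.7094/0.868 = 7.7297 W.
I_p = P_in/V_p = 7.7297/220 = 0.0351 A.

I_p ≈ 0.0351 A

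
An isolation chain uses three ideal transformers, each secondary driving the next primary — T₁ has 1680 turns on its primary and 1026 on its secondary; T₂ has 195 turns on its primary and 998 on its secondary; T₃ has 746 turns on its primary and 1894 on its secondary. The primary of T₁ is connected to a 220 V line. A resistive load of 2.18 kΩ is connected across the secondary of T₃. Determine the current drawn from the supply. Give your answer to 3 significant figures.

I_supply ≈ 6.36 A

After T₁: V = 220.00 × 1026/1680 = 134.36 V.
After T₂: V = 134.36 × 998/195 = 687.63 V.
After T₃: V = 687.63 × 1894/746 = 1745.8 V.
I_load = 1745.8/2180 = 0.80083 A, so P_out = 1745.8 × 0.80083 = 1398.1 W.
All ideal ⇒ P_in = P_out, so I_supply = 1398.1/220 = 6.36 A.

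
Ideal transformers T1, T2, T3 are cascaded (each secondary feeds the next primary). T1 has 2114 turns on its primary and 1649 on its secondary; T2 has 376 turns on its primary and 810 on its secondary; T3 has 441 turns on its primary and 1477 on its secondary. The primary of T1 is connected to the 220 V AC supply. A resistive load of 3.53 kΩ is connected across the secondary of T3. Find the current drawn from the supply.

I_supply ≈ 1.97 A

Secondary of T1: V = 220.00 × 1649/2114 = 171.61 V.
Secondary of T2: V = 171.61 × 810/376 = 369.69 V.
Secondary of T3: V = 369.69 × 1477/441 = 1238.2 V.
I_load = 1238.2/3530 = 0.35075 A, so P_out = 1238.2 × 0.35075 = 434.29 W.
All ideal ⇒ P_in = P_out, so I_supply = 434.29/220 = 1.97 A.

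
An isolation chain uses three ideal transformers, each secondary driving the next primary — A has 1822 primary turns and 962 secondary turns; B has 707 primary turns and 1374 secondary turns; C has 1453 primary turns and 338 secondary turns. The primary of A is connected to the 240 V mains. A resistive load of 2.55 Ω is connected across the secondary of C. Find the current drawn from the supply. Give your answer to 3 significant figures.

I_supply ≈ 5.36 A

Secondary of A: V = 240.00 × 962/1822 = 126.72 V.
Secondary of B: V = 126.72 × 1374/707 = 246.27 V.
Secondary of C: V = 246.27 × 338/1453 = 57.287 V.
I_load = 57.287/2.55 = 22.466 A, so P_out = 57.287 × 22.466 = 1287.0 W.
All ideal ⇒ P_in = P_out, so I_supply = 1287.0/240 = 5.36 A.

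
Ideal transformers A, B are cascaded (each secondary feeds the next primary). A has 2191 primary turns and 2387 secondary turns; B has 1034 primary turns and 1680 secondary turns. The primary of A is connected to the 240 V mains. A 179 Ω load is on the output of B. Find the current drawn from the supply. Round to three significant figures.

I_supply ≈ 4.20 A

Secondary of A: V = 240.00 × 2387/2191 = 261.47 V.
Secondary of B: V = 261.47 × 1680/1034 = 424.82 V.
I_load = 424.82/179 = 2.3733 A, so P_out = 424.82 × 2.3733 = 1008.2 W.
All ideal ⇒ P_in = P_out, so I_supply = 1008.2/240 = 4.20 A.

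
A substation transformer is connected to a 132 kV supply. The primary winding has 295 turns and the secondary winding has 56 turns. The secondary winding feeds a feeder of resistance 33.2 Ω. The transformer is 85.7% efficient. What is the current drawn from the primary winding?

V_s = 132000 × 56/295 = 25058 V.
I_s = V_s/R = 25058/33.2 = 754.75 A.
P_out = V_s I_s = 25058 × 754.75 = 1.8912×10^7 W.
P_in = P_out/η = 1.8912×10^7/0.857 = 2.2068×10^7 W.
I_p = P_in/V_p = 2.2068×10^7/132000 = 167 A.

I_p ≈ 167 A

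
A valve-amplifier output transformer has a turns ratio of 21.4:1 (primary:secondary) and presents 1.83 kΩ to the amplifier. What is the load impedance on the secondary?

Z_s ≈ 4.00 Ω

Z_s = Z_p/(N_p/N_s)² = 1830/21.4² = 4.00 Ω.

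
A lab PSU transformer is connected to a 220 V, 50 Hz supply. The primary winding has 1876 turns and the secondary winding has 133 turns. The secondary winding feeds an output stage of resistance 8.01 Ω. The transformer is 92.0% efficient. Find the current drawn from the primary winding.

I_p ≈ 0.150 A

V_s = 220 × 133/1876 = 15.597 V.
I_s = V_s/R = 15.597/8.01 = 1.9472 A.
P_out = V_s I_s = 15.597 × 1.9472 = 30.370 W.
P_in = P_out/η = 30.370/0.920 = 33.011 W.
I_p = P_in/V_p = 33.011/220 = 0.150 A.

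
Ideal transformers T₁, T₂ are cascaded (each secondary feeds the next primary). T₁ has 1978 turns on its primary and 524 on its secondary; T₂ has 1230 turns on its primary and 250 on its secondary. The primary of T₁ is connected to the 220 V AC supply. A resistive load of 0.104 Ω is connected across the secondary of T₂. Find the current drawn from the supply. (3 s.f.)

I_supply ≈ 6.13 A

After T₁: V = 220.00 × 524/1978 = 58.281 V.
After T₂: V = 58.281 × 250/1230 = 11.846 V.
I_load = 11.846/0.104 = 113.90 A, so P_out = 11.846 × 113.90 = 1349.2 W.
All ideal ⇒ P_in = P_out, so I_supply = 1349.2/220 = 6.13 A.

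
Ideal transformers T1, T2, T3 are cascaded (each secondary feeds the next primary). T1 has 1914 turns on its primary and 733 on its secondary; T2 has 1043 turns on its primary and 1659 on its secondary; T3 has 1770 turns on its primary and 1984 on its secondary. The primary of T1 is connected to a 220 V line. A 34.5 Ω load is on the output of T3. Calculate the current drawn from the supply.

After T1: V = 220.00 × 733/1914 = 84.253 V.
After T2: V = 84.253 × 1659/1043 = 134.01 V.
After T3: V = 134.01 × 1984/1770 = 150.22 V.
I_load = 150.22/34.5 = 4.3541 A, so P_out = 150.22 × 4.3541 = 654.05 W.
All ideal ⇒ P_in = P_out, so I_supply = 654.05/220 = 2.97 A.

I_supply ≈ 2.97 A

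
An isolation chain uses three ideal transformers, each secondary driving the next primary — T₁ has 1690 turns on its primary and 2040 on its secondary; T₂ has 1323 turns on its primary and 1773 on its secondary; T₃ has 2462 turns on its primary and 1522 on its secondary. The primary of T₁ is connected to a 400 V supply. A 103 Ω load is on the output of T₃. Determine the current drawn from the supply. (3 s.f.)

I_supply ≈ 3.88 A

After T₁: V = 400.00 × 2040/1690 = 482.84 V.
After T₂: V = 482.84 × 1773/1323 = 647.07 V.
After T₃: V = 647.07 × 1522/2462 = 400.02 V.
I_load = 400.02/103 = 3.8837 A, so P_out = 400.02 × 3.8837 = 1553.5 W.
All ideal ⇒ P_in = P_out, so I_supply = 1553.5/400 = 3.88 A.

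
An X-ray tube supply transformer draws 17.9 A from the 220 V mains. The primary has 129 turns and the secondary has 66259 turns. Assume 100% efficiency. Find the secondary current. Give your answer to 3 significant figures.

I_s ≈ 0.0348 A

I_s/I_p = N_p/N_s, so I_s = 17.9 × 129/66259 = 0.0348 A.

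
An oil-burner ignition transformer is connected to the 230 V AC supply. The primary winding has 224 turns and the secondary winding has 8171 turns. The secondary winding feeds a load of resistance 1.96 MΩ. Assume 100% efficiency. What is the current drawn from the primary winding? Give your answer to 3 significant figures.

I_p ≈ 0.156 A

V_s = V_p × N_s/N_p = 230 × 8171/224 = 8389.9 V.
I_s = V_s/R = 8389.9/(1.96×10^6) = 0.0042805 A.
For an ideal transformer I_p N_p = I_s N_s, so I_p = 0.0042805 × 8171/224 = 0.156 A.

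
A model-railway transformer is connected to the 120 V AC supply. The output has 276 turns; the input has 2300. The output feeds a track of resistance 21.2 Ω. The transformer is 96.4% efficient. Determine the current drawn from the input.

I_in ≈ 0.0846 A

V_out = 120 × 276/2300 = 14.400 V.
I_out = V_out/R = 14.400/21.2 = 0.67925 A.
P_out = V_out I_out = 14.400 × 0.67925 = 9.7811 W.
P_in = P_out/η = 9.7811/0.964 = 10.146 W.
I_in = P_in/V_in = 10.146/120 = 0.0846 A.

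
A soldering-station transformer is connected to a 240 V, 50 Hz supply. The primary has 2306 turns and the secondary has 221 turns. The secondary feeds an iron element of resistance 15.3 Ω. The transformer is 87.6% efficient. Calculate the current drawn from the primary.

I_p ≈ 0.164 A

V_s = 240 × 221/2306 = 23.001 V.
I_s = V_s/R = 23.001/15.3 = 1.5033 A.
P_out = V_s I_s = 23.001 × 1.5033 = 34.578 W.
P_in = P_out/η = 34.578/0.876 = 39.472 W.
I_p = P_in/V_p = 39.472/240 = 0.164 A.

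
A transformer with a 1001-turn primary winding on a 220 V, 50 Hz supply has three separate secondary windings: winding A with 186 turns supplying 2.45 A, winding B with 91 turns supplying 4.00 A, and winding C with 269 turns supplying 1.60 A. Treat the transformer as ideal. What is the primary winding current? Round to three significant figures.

V_A = 220 × 186/1001 = 40.879 V; V_B = 220 × 91/1001 = 20.000 V; V_C = 220 × 269/1001 = 59.121 V.
P_out = V_A I_A + V_B I_B + V_C I_C = 40.879×2.45 + 20.000×4.00 + 59.121×1.60 = 100.15 + 80.000 + 94.593 = 274.75 W.
Ideal ⇒ P_in = P_out, so I_p = P_out/V_p = 274.75/220 = 1.25 A.

I_p ≈ 1.25 A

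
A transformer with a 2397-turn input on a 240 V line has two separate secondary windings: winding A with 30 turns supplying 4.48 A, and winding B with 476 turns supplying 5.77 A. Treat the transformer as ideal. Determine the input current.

I_in ≈ 1.20 A

V_A = 240 × 30/2397 = 3.0038 V; V_B = 240 × 476/2397 = 47.660 V.
P_out = V_A I_A + V_B I_B = 3.0038×4.48 + 47.660×5.77 = 13.457 + 275.00 = 288.45 W.
Ideal ⇒ P_in = P_out, so I_in = P_out/V_in = 288.45/240 = 1.20 A.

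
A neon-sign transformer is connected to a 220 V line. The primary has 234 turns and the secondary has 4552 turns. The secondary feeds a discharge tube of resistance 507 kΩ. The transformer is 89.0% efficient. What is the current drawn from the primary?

I_p ≈ 0.185 A

V_s = 220 × 4552/234 = 4279.7 V.
I_s = V_s/R = 4279.7/507000 = 0.0084411 A.
P_out = V_s I_s = 4279.7 × 0.0084411 = 36.125 W.
P_in = P_out/η = 36.125/0.890 = 40.590 W.
I_p = P_in/V_p = 40.590/220 = 0.185 A.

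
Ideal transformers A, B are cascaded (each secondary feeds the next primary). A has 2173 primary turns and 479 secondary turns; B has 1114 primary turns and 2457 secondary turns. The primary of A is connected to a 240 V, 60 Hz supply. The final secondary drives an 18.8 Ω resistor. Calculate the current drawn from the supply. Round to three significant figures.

Secondary of A: V = 240.00 × 479/2173 = 52.904 V.
Secondary of B: V = 52.904 × 2457/1114 = 116.68 V.
I_load = 116.68/18.8 = 6.2065 A, so P_out = 116.68 × 6.2065 = 724.20 W.
All ideal ⇒ P_in = P_out, so I_supply = 724.20/240 = 3.02 A.

I_supply ≈ 3.02 A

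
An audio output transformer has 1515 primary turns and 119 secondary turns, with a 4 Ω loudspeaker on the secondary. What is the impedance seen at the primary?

Z_p = (N_p/N_s)² × Z_s = (1515/119)² × 4 = 648 Ω.

Z_p ≈ 648 Ω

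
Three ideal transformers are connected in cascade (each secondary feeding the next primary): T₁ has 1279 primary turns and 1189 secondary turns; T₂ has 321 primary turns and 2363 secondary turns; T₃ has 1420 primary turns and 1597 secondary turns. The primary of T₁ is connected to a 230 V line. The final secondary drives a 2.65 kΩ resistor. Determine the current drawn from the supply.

After T₁: V = 230.00 × 1189/1279 = 213.82 V.
After T₂: V = 213.82 × 2363/321 = 1574.0 V.
After T₃: V = 1574.0 × 1597/1420 = 1770.2 V.
I_load = 1770.2/2650 = 0.66799 A, so P_out = 1770.2 × 0.66799 = 1182.5 W.
All ideal ⇒ P_in = P_out, so I_supply = 1182.5/230 = 5.14 A.

I_supply ≈ 5.14 A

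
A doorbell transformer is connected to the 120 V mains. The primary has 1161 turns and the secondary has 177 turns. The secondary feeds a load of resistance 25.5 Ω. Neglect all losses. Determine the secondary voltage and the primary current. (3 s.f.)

V_s = V_p × N_s/N_p = 120 × 177/1161 = 18.295 V.
I_s = V_s/R = 18.295/25.5 = 0.71743 A.
I_p = I_s × N_s/N_p = 0.71743 × 177/1161 = 0.109 A.

V_s ≈ 18.3 V, I_p ≈ 0.109 A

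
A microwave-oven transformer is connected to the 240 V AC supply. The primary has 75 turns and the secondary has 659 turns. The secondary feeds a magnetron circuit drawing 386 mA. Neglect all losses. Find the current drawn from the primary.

For an ideal transformer I_p N_p = I_s N_s, so I_p = 0.386 × 659/75 = 3.39 A.

I_p ≈ 3.39 A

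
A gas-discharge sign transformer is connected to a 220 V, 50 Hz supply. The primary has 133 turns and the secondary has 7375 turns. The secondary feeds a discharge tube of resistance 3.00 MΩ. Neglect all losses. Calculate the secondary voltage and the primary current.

V_s ≈ 12200 V, I_p ≈ 0.225 A

V_s = V_p × N_s/N_p = 220 × 7375/133 = 12199 V.
I_s = V_s/R = 12199/(3.00×10^6) = 0.0040664 A.
I_p = I_s × N_s/N_p = 0.0040664 × 7375/133 = 0.225 A.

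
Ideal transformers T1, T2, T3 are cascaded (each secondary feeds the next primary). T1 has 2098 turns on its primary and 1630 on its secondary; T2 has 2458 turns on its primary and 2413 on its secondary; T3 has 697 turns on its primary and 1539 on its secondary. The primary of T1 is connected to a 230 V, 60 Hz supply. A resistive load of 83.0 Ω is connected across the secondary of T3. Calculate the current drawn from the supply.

I_supply ≈ 7.86 A

After T1: V = 230.00 × 1630/2098 = 178.69 V.
After T2: V = 178.69 × 2413/2458 = 175.42 V.
After T3: V = 175.42 × 1539/697 = 387.34 V.
I_load = 387.34/83.0 = 4.6667 A, so P_out = 387.34 × 4.6667 = 1807.6 W.
All ideal ⇒ P_in = P_out, so I_supply = 1807.6/230 = 7.86 A.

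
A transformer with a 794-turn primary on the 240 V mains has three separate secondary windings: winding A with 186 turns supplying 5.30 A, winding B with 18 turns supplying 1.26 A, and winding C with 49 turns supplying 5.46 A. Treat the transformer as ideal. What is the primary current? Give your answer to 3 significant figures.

I_p ≈ 1.61 A

V_A = 240 × 186/794 = 56.222 V; V_B = 240 × 18/794 = 5.4408 V; V_C = 240 × 49/794 = 14.811 V.
P_out = V_A I_A + V_B I_B + V_C I_C = 56.222×5.30 + 5.4408×1.26 + 14.811×5.46 = 297.97 + 6.8554 + 80.869 = 385.70 W.
Ideal ⇒ P_in = P_out, so I_p = P_out/V_p = 385.70/240 = 1.61 A.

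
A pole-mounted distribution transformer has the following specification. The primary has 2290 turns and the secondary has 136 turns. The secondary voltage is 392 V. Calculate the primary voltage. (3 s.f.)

V_p/V_s = N_p/N_s, so V_p = 392 × 2290/136 = 6600 V.

V_p ≈ 6600 V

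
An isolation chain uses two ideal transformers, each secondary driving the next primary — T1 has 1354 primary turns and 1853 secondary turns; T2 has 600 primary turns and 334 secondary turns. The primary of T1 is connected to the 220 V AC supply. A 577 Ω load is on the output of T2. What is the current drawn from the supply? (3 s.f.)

I_supply ≈ 0.221 A

After T1: V = 220.00 × 1853/1354 = 301.08 V.
After T2: V = 301.08 × 334/600 = 167.60 V.
I_load = 167.60/577 = 0.29047 A, so P_out = 167.60 × 0.29047 = 48.683 W.
All ideal ⇒ P_in = P_out, so I_supply = 48.683/220 = 0.221 A.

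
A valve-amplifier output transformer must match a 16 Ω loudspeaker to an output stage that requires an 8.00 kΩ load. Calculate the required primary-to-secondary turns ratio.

N_p/N_s ≈ 22.4

Z_p/Z_s = (N_p/N_s)², so N_p/N_s = √(8000/16) = √500 = 22.4.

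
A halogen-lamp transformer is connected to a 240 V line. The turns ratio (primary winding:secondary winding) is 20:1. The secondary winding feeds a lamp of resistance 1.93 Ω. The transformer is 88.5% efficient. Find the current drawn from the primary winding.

I_p ≈ 0.351 A

V_s = 240 × 1/20 = 12.000 V.
I_s = V_s/R = 12.000/1.93 = 6.2176 A.
P_out = V_s I_s = 12.000 × 6.2176 = 74.611 W.
P_in = P_out/η = 74.611/0.885 = 84.307 W.
I_p = P_in/V_p = 84.307/240 = 0.351 A.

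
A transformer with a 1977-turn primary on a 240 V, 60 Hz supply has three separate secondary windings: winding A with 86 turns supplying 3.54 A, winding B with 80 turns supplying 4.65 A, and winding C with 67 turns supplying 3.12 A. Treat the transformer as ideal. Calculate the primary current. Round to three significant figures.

I_p ≈ 0.448 A

V_A = 240 × 86/1977 = 10.440 V; V_B = 240 × 80/1977 = 9.7117 V; V_C = 240 × 67/1977 = 8.1335 V.
P_out = V_A I_A + V_B I_B + V_C I_C = 10.440×3.54 + 9.7117×4.65 + 8.1335×3.12 = 36.958 + 45.159 + 25.377 = 107.49 W.
Ideal ⇒ P_in = P_out, so I_p = P_out/V_p = 107.49/240 = 0.448 A.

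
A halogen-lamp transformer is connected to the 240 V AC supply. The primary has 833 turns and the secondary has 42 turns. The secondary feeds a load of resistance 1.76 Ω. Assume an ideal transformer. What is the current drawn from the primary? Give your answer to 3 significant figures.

V_s = V_p × N_s/N_p = 240 × 42/833 = 12.101 V.
I_s = V_s/R = 12.101/1.76 = 6.8755 A.
For an ideal transformer I_p N_p = I_s N_s, so I_p = 6.8755 × 42/833 = 0.347 A.

I_p ≈ 0.347 A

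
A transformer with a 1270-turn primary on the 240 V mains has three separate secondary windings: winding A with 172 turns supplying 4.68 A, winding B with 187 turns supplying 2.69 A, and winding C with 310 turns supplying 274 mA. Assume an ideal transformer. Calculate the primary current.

V_A = 240 × 172/1270 = 32.504 V; V_B = 240 × 187/1270 = 35.339 V; V_C = 240 × 310/1270 = 58.583 V.
P_out = V_A I_A + V_B I_B + V_C I_C = 32.504×4.68 + 35.339×2.69 + 58.583×0.274 = 152.12 + 95.061 + 16.052 = 263.23 W.
Ideal ⇒ P_in = P_out, so I_p = P_out/V_p = 263.23/240 = 1.10 A.

I_p ≈ 1.10 A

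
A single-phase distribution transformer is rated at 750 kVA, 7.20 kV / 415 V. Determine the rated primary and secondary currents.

I_p = S/V_p = 750000/7200 = 104 A.
I_s = S/V_s = 750000/415 = 1810 A.

I_p ≈ 104 A, I_s ≈ 1810 A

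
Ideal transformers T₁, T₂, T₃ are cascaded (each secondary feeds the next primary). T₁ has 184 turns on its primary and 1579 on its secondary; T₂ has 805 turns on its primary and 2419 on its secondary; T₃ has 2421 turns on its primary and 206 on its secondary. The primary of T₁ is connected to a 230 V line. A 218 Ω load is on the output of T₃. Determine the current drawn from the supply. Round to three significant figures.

I_supply ≈ 5.08 A

After T₁: V = 230.00 × 1579/184 = 1973.8 V.
After T₂: V = 1973.8 × 2419/805 = 5931.1 V.
After T₃: V = 5931.1 × 206/2421 = 504.67 V.
I_load = 504.67/218 = 2.3150 A, so P_out = 504.67 × 2.3150 = 1168.3 W.
All ideal ⇒ P_in = P_out, so I_supply = 1168.3/230 = 5.08 A.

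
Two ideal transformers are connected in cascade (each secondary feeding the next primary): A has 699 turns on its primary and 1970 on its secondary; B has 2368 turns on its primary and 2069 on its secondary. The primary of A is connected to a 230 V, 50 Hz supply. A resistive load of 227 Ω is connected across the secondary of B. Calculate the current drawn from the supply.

Secondary of A: V = 230.00 × 1970/699 = 648.21 V.
Secondary of B: V = 648.21 × 2069/2368 = 566.36 V.
I_load = 566.36/227 = 2.4950 A, so P_out = 566.36 × 2.4950 = 1413.1 W.
All ideal ⇒ P_in = P_out, so I_supply = 1413.1/230 = 6.14 A.

I_supply ≈ 6.14 A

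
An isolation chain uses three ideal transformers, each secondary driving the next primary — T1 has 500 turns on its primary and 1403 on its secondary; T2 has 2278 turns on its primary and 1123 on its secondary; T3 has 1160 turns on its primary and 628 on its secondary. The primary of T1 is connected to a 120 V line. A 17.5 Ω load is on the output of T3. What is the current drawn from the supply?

After T1: V = 120.00 × 1403/500 = 336.72 V.
After T2: V = 336.72 × 1123/2278 = 165.99 V.
After T3: V = 165.99 × 628/1160 = 89.866 V.
I_load = 89.866/17.5 = 5.1352 A, so P_out = 89.866 × 5.1352 = 461.48 W.
All ideal ⇒ P_in = P_out, so I_supply = 461.48/120 = 3.85 A.

I_supply ≈ 3.85 A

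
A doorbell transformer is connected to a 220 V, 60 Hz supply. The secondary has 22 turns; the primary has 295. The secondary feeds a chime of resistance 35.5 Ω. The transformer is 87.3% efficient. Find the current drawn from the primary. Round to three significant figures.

V_s = 220 × 22/295 = 16.407 V.
I_s = V_s/R = 16.407/35.5 = 0.46216 A.
P_out = V_s I_s = 16.407 × 0.46216 = 7.5826 W.
P_in = P_out/η = 7.5826/0.873 = 8.6857 W.
I_p = P_in/V_p = 8.6857/220 = 0.0395 A.

I_p ≈ 0.0395 A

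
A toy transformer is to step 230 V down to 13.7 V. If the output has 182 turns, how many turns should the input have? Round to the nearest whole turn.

N_in = 3055 turns

N_in/N_out = V_in/V_out, so N_in = 182 × 230/13.7 = 3055.5 ≈ 3055 turns.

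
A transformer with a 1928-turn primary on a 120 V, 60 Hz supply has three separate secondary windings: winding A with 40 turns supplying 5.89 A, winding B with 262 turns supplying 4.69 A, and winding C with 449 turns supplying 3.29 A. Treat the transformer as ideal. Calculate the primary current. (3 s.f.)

V_A = 120 × 40/1928 = 2.4896 V; V_B = 120 × 262/1928 = 16.307 V; V_C = 120 × 449/1928 = 27.946 V.
P_out = V_A I_A + V_B I_B + V_C I_C = 2.4896×5.89 + 16.307×4.69 + 27.946×3.29 = 14.664 + 76.480 + 91.943 = 183.09 W.
Ideal ⇒ P_in = P_out, so I_p = P_out/V_p = 183.09/120 = 1.53 A.

I_p ≈ 1.53 A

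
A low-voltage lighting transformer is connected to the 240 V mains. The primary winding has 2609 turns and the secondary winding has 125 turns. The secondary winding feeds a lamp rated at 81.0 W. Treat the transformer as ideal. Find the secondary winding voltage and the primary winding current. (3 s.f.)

V_s = V_p × N_s/N_p = 240 × 125/2609 = 11.499 V.
I_s = P/V_s = 81.0/11.499 = 7.0443 A.
I_p = I_s × N_s/N_p = 7.0443 × 125/2609 = 0.338 A.

V_s ≈ 11.5 V, I_p ≈ 0.338 A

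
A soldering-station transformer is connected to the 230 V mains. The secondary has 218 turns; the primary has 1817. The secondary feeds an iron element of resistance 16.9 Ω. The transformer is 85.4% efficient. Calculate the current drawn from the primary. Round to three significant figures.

V_s = 230 × 218/1817 = 27.595 V.
I_s = V_s/R = 27.595/16.9 = 1.6328 A.
P_out = V_s I_s = 27.595 × 1.6328 = 45.058 W.
P_in = P_out/η = 45.058/0.854 = 52.761 W.
I_p = P_in/V_p = 52.761/230 = 0.229 A.

I_p ≈ 0.229 A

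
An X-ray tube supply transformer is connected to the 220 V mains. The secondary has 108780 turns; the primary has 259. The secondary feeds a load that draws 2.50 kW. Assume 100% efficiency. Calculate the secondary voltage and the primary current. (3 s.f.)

V_s = V_p × N_s/N_p = 220 × 108780/259 = 92400 V.
I_s = P/V_s = 2500/92400 = 0.027056 A.
I_p = I_s × N_s/N_p = 0.027056 × 108780/259 = 11.4 A.

V_s ≈ 92400 V, I_p ≈ 11.4 A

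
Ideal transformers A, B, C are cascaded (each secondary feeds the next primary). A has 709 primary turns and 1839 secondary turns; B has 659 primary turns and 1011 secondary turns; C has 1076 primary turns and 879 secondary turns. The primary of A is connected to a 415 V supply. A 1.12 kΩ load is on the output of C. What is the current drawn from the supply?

Secondary of A: V = 415.00 × 1839/709 = 1076.4 V.
Secondary of B: V = 1076.4 × 1011/659 = 1651.4 V.
Secondary of C: V = 1651.4 × 879/1076 = 1349.0 V.
I_load = 1349.0/1120 = 1.2045 A, so P_out = 1349.0 × 1.2045 = 1624.9 W.
All ideal ⇒ P_in = P_out, so I_supply = 1624.9/415 = 3.92 A.

I_supply ≈ 3.92 A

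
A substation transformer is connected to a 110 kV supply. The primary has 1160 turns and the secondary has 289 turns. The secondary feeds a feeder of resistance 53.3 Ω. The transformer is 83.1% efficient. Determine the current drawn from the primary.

I_p ≈ 154 A

V_s = 110000 × 289/1160 = 27405 V.
I_s = V_s/R = 27405/53.3 = 514.17 A.
P_out = V_s I_s = 27405 × 514.17 = 1.4091×10^7 W.
P_in = P_out/η = 1.4091×10^7/0.831 = 1.6957×10^7 W.
I_p = P_in/V_p = 1.6957×10^7/110000 = 154 A.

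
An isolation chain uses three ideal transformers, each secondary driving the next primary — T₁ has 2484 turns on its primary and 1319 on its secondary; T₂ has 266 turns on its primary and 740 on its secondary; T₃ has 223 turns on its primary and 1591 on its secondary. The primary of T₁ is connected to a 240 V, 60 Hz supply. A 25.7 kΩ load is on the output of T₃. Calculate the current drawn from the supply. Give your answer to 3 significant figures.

I_supply ≈ 1.04 A

After T₁: V = 240.00 × 1319/2484 = 127.44 V.
After T₂: V = 127.44 × 740/266 = 354.53 V.
After T₃: V = 354.53 × 1591/223 = 2529.4 V.
I_load = 2529.4/25700 = 0.098421 A, so P_out = 2529.4 × 0.098421 = 248.95 W.
All ideal ⇒ P_in = P_out, so I_supply = 248.95/240 = 1.04 A.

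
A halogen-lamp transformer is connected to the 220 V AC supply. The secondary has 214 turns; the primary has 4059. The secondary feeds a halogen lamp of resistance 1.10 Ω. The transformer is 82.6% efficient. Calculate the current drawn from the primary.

V_s = 220 × 214/4059 = 11.599 V.
I_s = V_s/R = 11.599/1.10 = 10.544 A.
P_out = V_s I_s = 11.599 × 10.544 = 122.30 W.
P_in = P_out/η = 122.30/0.826 = 148.07 W.
I_p = P_in/V_p = 148.07/220 = 0.673 A.

I_p ≈ 0.673 A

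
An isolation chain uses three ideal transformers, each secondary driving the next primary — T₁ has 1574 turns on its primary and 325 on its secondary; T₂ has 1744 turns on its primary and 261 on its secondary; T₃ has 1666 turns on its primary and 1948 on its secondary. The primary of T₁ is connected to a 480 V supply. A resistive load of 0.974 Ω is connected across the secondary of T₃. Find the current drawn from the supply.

I_supply ≈ 0.643 A

Secondary of T₁: V = 480.00 × 325/1574 = 99.111 V.
Secondary of T₂: V = 99.111 × 261/1744 = 14.832 V.
Secondary of T₃: V = 14.832 × 1948/1666 = 17.343 V.
I_load = 17.343/0.974 = 17.806 A, so P_out = 17.343 × 17.806 = 308.81 W.
All ideal ⇒ P_in = P_out, so I_supply = 308.81/480 = 0.643 A.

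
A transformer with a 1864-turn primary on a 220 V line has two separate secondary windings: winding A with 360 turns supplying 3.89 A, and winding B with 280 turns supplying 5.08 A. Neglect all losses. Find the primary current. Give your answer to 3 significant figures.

I_p ≈ 1.51 A

V_A = 220 × 360/1864 = 42.489 V; V_B = 220 × 280/1864 = 33.047 V.
P_out = V_A I_A + V_B I_B = 42.489×3.89 + 33.047×5.08 = 165.28 + 167.88 = 333.16 W.
Ideal ⇒ P_in = P_out, so I_p = P_out/V_p = 333.16/220 = 1.51 A.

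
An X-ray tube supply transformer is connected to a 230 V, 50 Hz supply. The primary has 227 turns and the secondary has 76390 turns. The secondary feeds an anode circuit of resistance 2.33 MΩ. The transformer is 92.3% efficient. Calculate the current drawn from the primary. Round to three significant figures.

I_p ≈ 12.1 A

V_s = 230 × 76390/227 = 77400 V.
I_s = V_s/R = 77400/(2.33×10^6) = 0.033219 A.
P_out = V_s I_s = 77400 × 0.033219 = 2571.1 W.
P_in = P_out/η = 2571.1/0.923 = 2785.6 W.
I_p = P_in/V_p = 2785.6/230 = 12.1 A.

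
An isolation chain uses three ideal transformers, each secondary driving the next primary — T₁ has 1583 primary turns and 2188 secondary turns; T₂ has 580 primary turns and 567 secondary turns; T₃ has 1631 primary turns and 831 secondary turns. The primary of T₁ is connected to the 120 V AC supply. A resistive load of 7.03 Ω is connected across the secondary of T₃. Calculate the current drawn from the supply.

Secondary of T₁: V = 120.00 × 2188/1583 = 165.86 V.
Secondary of T₂: V = 165.86 × 567/580 = 162.14 V.
Secondary of T₃: V = 162.14 × 831/1631 = 82.613 V.
I_load = 82.613/7.03 = 11.752 A, so P_out = 82.613 × 11.752 = 970.83 W.
All ideal ⇒ P_in = P_out, so I_supply = 970.83/120 = 8.09 A.

I_supply ≈ 8.09 A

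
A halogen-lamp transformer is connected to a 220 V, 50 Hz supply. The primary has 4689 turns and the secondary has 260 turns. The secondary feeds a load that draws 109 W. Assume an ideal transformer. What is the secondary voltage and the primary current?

V_s ≈ 12.2 V, I_p ≈ 0.495 A

V_s = V_p × N_s/N_p = 220 × 260/4689 = 12.199 V.
I_s = P/V_s = 109/12.199 = 8.9353 A.
I_p = I_s × N_s/N_p = 8.9353 × 260/4689 = 0.495 A.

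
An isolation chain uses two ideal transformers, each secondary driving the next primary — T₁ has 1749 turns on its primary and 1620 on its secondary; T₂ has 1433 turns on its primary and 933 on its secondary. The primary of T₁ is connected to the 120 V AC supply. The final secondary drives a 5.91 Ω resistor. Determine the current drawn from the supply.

I_supply ≈ 7.38 A

After T₁: V = 120.00 × 1620/1749 = 111.15 V.
After T₂: V = 111.15 × 933/1433 = 72.367 V.
I_load = 72.367/5.91 = 12.245 A, so P_out = 72.367 × 12.245 = 886.13 W.
All ideal ⇒ P_in = P_out, so I_supply = 886.13/120 = 7.38 A.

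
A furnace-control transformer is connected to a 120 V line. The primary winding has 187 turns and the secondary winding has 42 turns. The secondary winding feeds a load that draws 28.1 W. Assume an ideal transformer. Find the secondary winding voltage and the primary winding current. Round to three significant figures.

V_s = V_p × N_s/N_p = 120 × 42/187 = 26.952 V.
I_s = P/V_s = 28.1/26.952 = 1.0426 A.
I_p = I_s × N_s/N_p = 1.0426 × 42/187 = 0.234 A.

V_s ≈ 27.0 V, I_p ≈ 0.234 A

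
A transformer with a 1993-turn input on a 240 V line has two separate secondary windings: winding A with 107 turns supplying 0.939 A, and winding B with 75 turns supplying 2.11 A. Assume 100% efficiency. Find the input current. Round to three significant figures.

I_in ≈ 0.130 A

V_A = 240 × 107/1993 = 12.885 V; V_B = 240 × 75/1993 = 9.0316 V.
P_out = V_A I_A + V_B I_B = 12.885×0.939 + 9.0316×2.11 = 12.099 + 19.057 = 31.156 W.
Ideal ⇒ P_in = P_out, so I_in = P_out/V_in = 31.156/240 = 0.130 A.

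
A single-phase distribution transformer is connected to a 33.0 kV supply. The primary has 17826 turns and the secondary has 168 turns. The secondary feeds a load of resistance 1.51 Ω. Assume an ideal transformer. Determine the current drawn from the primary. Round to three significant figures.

V_s = V_p × N_s/N_p = 33000 × 168/17826 = 311.01 V.
I_s = V_s/R = 311.01/1.51 = 205.96 A.
For an ideal transformer I_p N_p = I_s N_s, so I_p = 205.96 × 168/17826 = 1.94 A.

I_p ≈ 1.94 A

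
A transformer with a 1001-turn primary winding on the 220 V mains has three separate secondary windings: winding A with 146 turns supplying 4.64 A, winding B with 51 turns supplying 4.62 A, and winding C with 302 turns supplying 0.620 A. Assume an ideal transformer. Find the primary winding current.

I_p ≈ 1.10 A

V_A = 220 × 146/1001 = 32.088 V; V_B = 220 × 51/1001 = 11.209 V; V_C = 220 × 302/1001 = 66.374 V.
P_out = V_A I_A + V_B I_B + V_C I_C = 32.088×4.64 + 11.209×4.62 + 66.374×0.620 = 148.89 + 51.785 + 41.152 = 241.82 W.
Ideal ⇒ P_in = P_out, so I_p = P_out/V_p = 241.82/220 = 1.10 A.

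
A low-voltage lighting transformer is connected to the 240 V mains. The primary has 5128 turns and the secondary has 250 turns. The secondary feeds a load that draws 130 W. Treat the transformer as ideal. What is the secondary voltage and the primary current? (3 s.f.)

V_s ≈ 11.7 V, I_p ≈ 0.542 A

V_s = V_p × N_s/N_p = 240 × 250/5128 = 11.700 V.
I_s = P/V_s = 130/11.700 = 11.111 A.
I_p = I_s × N_s/N_p = 11.111 × 250/5128 = 0.542 A.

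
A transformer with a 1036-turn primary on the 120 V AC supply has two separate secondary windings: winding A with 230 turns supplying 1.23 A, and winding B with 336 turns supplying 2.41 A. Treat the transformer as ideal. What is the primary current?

I_p ≈ 1.05 A

V_A = 120 × 230/1036 = 26.641 V; V_B = 120 × 336/1036 = 38.919 V.
P_out = V_A I_A + V_B I_B = 26.641×1.23 + 38.919×2.41 = 32.768 + 93.795 = 126.56 W.
Ideal ⇒ P_in = P_out, so I_p = P_out/V_p = 126.56/120 = 1.05 A.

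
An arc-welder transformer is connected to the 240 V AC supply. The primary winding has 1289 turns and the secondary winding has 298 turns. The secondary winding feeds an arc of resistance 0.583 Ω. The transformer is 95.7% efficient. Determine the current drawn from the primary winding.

V_s = 240 × 298/1289 = 55.485 V.
I_s = V_s/R = 55.485/0.583 = 95.171 A.
P_out = V_s I_s = 55.485 × 95.171 = 5280.6 W.
P_in = P_out/η = 5280.6/0.957 = 5517.8 W.
I_p = P_in/V_p = 5517.8/240 = 23.0 A.

I_p ≈ 23.0 A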